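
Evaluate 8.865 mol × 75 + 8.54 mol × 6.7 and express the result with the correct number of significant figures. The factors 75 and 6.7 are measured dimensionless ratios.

8.865 × 75 = 664.875 → 6.6 × 10² mol (2 s.f., last digit at the 10^1 place).
8.54 × 6.7 = 57.218 → 57 mol (2 s.f., last digit at the 10^0 place).
Sum: 722.093 mol; keep the coarser place, 10^1.
Result: 7.2 × 10² mol.

7.2 × 10² mol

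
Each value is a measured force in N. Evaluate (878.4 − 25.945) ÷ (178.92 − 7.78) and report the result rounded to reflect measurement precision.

4.981

878.4 − 25.945 = 852.455, limited to 1 d.p. → 4 s.f.; 178.92 − 7.78 = 171.14, limited to 2 d.p. → 5 s.f.
Carrying full precision, 852.455 ÷ 171.14 = 4.98103891551…; keep min(4, 5) = 4 s.f.
Rounded to 4 significant figures: 4.981.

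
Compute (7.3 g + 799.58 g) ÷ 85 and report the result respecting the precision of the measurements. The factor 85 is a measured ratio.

9.5 g

7.3 g + 799.58 g = 806.88 g; the sum is limited to 1 decimal place (4 s.f.).
Carrying full precision, 806.88 ÷ 85 = 9.49270588235… g; 85 has 2 s.f., so the result keeps min(4, 2) = 2 s.f.
Rounded to 2 significant figures: 9.5 g.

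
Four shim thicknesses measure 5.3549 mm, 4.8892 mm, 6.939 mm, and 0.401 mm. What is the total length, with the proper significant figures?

5.3549 mm + 4.8892 mm + 6.939 mm + 0.401 mm = 17.5841 mm.
Addition/subtraction keeps the fewest decimal places: 5.3549 → 4 decimal places, 4.8892 → 4 decimal places, 6.939 → 3 decimal places, 0.401 → 3 decimal places; limit is 3.
Rounded to 3 decimal places: 17.584 mm.

17.584 mm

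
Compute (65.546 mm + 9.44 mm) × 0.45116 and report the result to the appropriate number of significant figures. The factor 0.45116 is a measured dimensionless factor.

65.546 mm + 9.44 mm = 74.986 mm; the sum is limited to 2 decimal places (4 s.f.).
Carrying full precision, 74.986 × 0.45116 = 33.83068376 mm; 0.45116 has 5 s.f., so the result keeps min(4, 5) = 4 s.f.
Rounded to 4 significant figures: 33.83 mm.

33.83 mm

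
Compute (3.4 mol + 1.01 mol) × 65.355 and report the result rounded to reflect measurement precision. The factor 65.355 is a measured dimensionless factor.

2.9 × 10² mol

3.4 mol + 1.01 mol = 4.41 mol; the sum is limited to 1 decimal place (2 s.f.).
Carrying full precision, 4.41 × 65.355 = 288.21555 mol; 65.355 has 5 s.f., so the result keeps min(2, 5) = 2 s.f.
Rounded to 2 significant figures: 2.9 × 10² mol.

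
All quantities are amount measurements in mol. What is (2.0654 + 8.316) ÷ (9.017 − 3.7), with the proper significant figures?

2.0654 + 8.316 = 10.3814, limited to 3 d.p. → 5 s.f.; 9.017 − 3.7 = 5.317, limited to 1 d.p. → 2 s.f.
Carrying full precision, 10.3814 ÷ 5.317 = 1.95249200677…; keep min(5, 2) = 2 s.f.
Rounded to 2 significant figures: 2.0.

2.0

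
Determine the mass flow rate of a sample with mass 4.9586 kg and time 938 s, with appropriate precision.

mass flow rate = 4.9586 kg ÷ 938 s = 0.00528635394456… kg/s.
4.9586 has 5 significant figures; 938 has 3.
Division/multiplication keeps the fewest: 3 significant figures.
Rounded: 0.00529 kg/s.

0.00529 kg/s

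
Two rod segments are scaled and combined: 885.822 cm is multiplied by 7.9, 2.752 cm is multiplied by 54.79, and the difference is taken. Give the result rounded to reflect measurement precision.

885.822 × 7.9 = 6997.9938 → 7.0 × 10^3 cm (2 s.f., last digit at the 10^2 place).
2.752 × 54.79 = 150.78208 → 150.8 cm (4 s.f., last digit at the 10^-1 place).
Difference: 6847.21172 cm; keep the coarser place, 10^2.
Result: 6.8 × 10^3 cm.

6.8 × 10^3 cm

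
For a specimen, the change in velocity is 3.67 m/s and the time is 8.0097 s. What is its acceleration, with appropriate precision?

0.458 m/s²

acceleration = 3.67 m/s ÷ 8.0097 s = 0.458194439242… m/s².
3.67 has 3 significant figures; 8.0097 has 5.
Division/multiplication keeps the fewest: 3 significant figures.
Rounded: 0.458 m/s².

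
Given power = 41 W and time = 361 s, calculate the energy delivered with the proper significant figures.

1.5 × 10⁴ J

energy delivered = 41 W × 361 s = 14801 J.
41 has 2 significant figures; 361 has 3.
Division/multiplication keeps the fewest: 2 significant figures.
Rounded: 1.5 × 10⁴ J.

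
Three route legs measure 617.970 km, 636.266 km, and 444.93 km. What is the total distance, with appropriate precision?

617.970 km + 636.266 km + 444.93 km = 1699.166 km.
Addition/subtraction keeps the fewest decimal places: 617.970 → 3 decimal places, 636.266 → 3 decimal places, 444.93 → 2 decimal places; limit is 2.
Rounded to 2 decimal places: 1699.17 km.

1699.17 km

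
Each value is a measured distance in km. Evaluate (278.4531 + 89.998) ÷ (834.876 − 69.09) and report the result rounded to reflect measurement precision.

0.48114

278.4531 + 89.998 = 368.4511, limited to 3 d.p. → 6 s.f.; 834.876 − 69.09 = 765.786, limited to 2 d.p. → 5 s.f.
Carrying full precision, 368.4511 ÷ 765.786 = 0.481141075966…; keep min(6, 5) = 5 s.f.
Rounded to 5 significant figures: 0.48114.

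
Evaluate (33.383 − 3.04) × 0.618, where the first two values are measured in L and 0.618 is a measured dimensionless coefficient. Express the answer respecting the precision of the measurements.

18.8 L

33.383 L − 3.04 L = 30.343 L; the difference is limited to 2 decimal places (4 s.f.).
Carrying full precision, 30.343 × 0.618 = 18.751974 L; 0.618 has 3 s.f., so the result keeps min(4, 3) = 3 s.f.
Rounded to 3 significant figures: 18.8 L.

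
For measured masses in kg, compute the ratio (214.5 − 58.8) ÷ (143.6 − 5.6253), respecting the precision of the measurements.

214.5 − 58.8 = 155.7, limited to 1 d.p. → 4 s.f.; 143.6 − 5.6253 = 137.9747, limited to 1 d.p. → 4 s.f.
Carrying full precision, 155.7 ÷ 137.9747 = 1.12846775532…; keep min(4, 4) = 4 s.f.
Rounded to 4 significant figures: 1.128.

1.128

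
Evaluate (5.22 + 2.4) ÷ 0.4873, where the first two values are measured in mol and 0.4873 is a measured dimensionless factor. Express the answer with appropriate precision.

5.22 mol + 2.4 mol = 7.62 mol; the sum is limited to 1 decimal place (2 s.f.).
Carrying full precision, 7.62 ÷ 0.4873 = 15.6371844859… mol; 0.4873 has 4 s.f., so the result keeps min(2, 4) = 2 s.f.
Rounded to 2 significant figures: 16 mol.

16 mol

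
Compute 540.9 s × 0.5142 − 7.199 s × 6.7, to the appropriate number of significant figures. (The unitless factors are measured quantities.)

540.9 × 0.5142 = 278.13078 → 278.1 s (4 s.f., last digit at the 10^-1 place).
7.199 × 6.7 = 48.2333 → 48 s (2 s.f., last digit at the 10^0 place).
Difference: 229.89748 s; keep the coarser place, 10^0.
Result: 2.30 × 10² s.

2.30 × 10² s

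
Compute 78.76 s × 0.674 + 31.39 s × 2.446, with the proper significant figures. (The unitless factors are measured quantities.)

129.9 s

78.76 × 0.674 = 53.08424 → 53.1 s (3 s.f., last digit at the 10^-1 place).
31.39 × 2.446 = 76.77994 → 76.78 s (4 s.f., last digit at the 10^-2 place).
Sum: 129.86418 s; keep the coarser place, 10^-1.
Result: 129.9 s.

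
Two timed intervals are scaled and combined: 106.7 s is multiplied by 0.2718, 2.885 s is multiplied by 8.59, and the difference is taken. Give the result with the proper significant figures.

106.7 × 0.2718 = 29.00106 → 29.00 s (4 s.f., last digit at the 10^-2 place).
2.885 × 8.59 = 24.78215 → 24.8 s (3 s.f., last digit at the 10^-1 place).
Difference: 4.21891 s; keep the coarser place, 10^-1.
Result: 4.2 s.

4.2 s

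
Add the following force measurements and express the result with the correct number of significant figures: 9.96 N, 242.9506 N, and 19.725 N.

9.96 N + 242.9506 N + 19.725 N = 272.6356 N.
Addition/subtraction keeps the fewest decimal places: 9.96 → 2 decimal places, 242.9506 → 4 decimal places, 19.725 → 3 decimal places; limit is 2.
Rounded to 2 decimal places: 272.64 N.

272.64 N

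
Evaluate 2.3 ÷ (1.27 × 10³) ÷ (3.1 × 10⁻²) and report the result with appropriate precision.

0.058

2.3 ÷ (1.27 × 10³) ÷ (3.1 × 10⁻²) = 0.0584201168402…
Multiplication/division keeps the fewest significant figures: 2.3 → 2 s.f., 1.27 × 10³ → 3 s.f., 3.1 × 10⁻² → 2 s.f.; limit is 2.
Rounded to 2 significant figures: 0.058.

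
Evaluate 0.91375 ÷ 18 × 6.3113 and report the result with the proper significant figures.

0.91375 ÷ 18 × 6.3113 = 0.320386131944…
Multiplication/division keeps the fewest significant figures: 0.91375 → 5 s.f., 18 → 2 s.f., 6.3113 → 5 s.f.; limit is 2.
Rounded to 2 significant figures: 0.32.

0.32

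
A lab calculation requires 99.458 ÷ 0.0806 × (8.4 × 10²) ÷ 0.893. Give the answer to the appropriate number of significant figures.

1.2 × 10⁶

99.458 ÷ 0.0806 × (8.4 × 10²) ÷ 0.893 = 1160733.46875…
Multiplication/division keeps the fewest significant figures: 99.458 → 5 s.f., 0.0806 → 3 s.f., 8.4 × 10² → 2 s.f., 0.893 → 3 s.f.; limit is 2.
Rounded to 2 significant figures: 1.2 × 10⁶.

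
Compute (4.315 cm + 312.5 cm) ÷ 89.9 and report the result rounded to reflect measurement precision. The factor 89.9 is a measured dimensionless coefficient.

3.52 cm

4.315 cm + 312.5 cm = 316.815 cm; the sum is limited to 1 decimal place (4 s.f.).
Carrying full precision, 316.815 ÷ 89.9 = 3.52408231368… cm; 89.9 has 3 s.f., so the result keeps min(4, 3) = 3 s.f.
Rounded to 3 significant figures: 3.52 cm.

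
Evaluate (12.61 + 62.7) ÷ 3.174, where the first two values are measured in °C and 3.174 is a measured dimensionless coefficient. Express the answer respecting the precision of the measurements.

23.7 °C

12.61 °C + 62.7 °C = 75.31 °C; the sum is limited to 1 decimal place (3 s.f.).
Carrying full precision, 75.31 ÷ 3.174 = 23.7271581601… °C; 3.174 has 4 s.f., so the result keeps min(3, 4) = 3 s.f.
Rounded to 3 significant figures: 23.7 °C.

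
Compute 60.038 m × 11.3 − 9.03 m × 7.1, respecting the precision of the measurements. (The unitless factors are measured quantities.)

60.038 × 11.3 = 678.4294 → 678 m (3 s.f., last digit at the 10^0 place).
9.03 × 7.1 = 64.113 → 64 m (2 s.f., last digit at the 10^0 place).
Difference: 614.3164 m; keep the coarser place, 10^0.
Result: 614 m.

614 m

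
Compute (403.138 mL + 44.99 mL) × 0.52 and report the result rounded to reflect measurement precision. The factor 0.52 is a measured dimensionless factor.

403.138 mL + 44.99 mL = 448.128 mL; the sum is limited to 2 decimal places (5 s.f.).
Carrying full precision, 448.128 × 0.52 = 233.02656 mL; 0.52 has 2 s.f., so the result keeps min(5, 2) = 2 s.f.
Rounded to 2 significant figures: 2.3 × 10^2 mL.

2.3 × 10^2 mL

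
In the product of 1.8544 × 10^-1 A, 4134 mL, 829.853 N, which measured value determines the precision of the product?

4134 mL

1.8544 × 10^-1 A → 5 s.f.; 4134 mL → 4 s.f.; 829.853 N → 6 s.f.
The fewest is 4 significant figures, from 4134 mL.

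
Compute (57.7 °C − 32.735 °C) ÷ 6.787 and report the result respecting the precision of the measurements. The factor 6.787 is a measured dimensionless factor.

3.68 °C

57.7 °C − 32.735 °C = 24.965 °C; the difference is limited to 1 decimal place (3 s.f.).
Carrying full precision, 24.965 ÷ 6.787 = 3.67835567998… °C; 6.787 has 4 s.f., so the result keeps min(3, 4) = 3 s.f.
Rounded to 3 significant figures: 3.68 °C.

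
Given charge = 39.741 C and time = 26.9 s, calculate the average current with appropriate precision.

1.48 A

average current = 39.741 C ÷ 26.9 s = 1.4773605948… A.
39.741 has 5 significant figures; 26.9 has 3.
Division/multiplication keeps the fewest: 3 significant figures.
Rounded: 1.48 A.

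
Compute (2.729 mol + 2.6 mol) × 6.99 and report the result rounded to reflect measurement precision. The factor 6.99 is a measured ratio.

2.729 mol + 2.6 mol = 5.329 mol; the sum is limited to 1 decimal place (2 s.f.).
Carrying full precision, 5.329 × 6.99 = 37.24971 mol; 6.99 has 3 s.f., so the result keeps min(2, 3) = 2 s.f.
Rounded to 2 significant figures: 37 mol.

37 mol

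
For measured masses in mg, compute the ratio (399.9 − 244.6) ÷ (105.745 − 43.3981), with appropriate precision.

399.9 − 244.6 = 155.3, limited to 1 d.p. → 4 s.f.; 105.745 − 43.3981 = 62.3469, limited to 3 d.p. → 5 s.f.
Carrying full precision, 155.3 ÷ 62.3469 = 2.49090171284…; keep min(4, 5) = 4 s.f.
Rounded to 4 significant figures: 2.491.

2.491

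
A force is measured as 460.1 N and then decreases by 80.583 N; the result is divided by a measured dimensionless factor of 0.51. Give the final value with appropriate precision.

7.4 × 10^2 N

460.1 N − 80.583 N = 379.517 N; the difference is limited to 1 decimal place (4 s.f.).
Carrying full precision, 379.517 ÷ 0.51 = 744.150980392… N; 0.51 has 2 s.f., so the result keeps min(4, 2) = 2 s.f.
Rounded to 2 significant figures: 7.4 × 10^2 N.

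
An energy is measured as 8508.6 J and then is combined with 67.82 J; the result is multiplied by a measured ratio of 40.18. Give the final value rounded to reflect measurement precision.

3.446 × 10^5 J

8508.6 J + 67.82 J = 8576.42 J; the sum is limited to 1 decimal place (5 s.f.).
Carrying full precision, 8576.42 × 40.18 = 344600.5556 J; 40.18 has 4 s.f., so the result keeps min(5, 4) = 4 s.f.
Rounded to 4 significant figures: 3.446 × 10^5 J.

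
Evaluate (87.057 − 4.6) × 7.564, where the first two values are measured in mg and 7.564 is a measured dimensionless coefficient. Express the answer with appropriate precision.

87.057 mg − 4.6 mg = 82.457 mg; the difference is limited to 1 decimal place (3 s.f.).
Carrying full precision, 82.457 × 7.564 = 623.704748 mg; 7.564 has 4 s.f., so the result keeps min(3, 4) = 3 s.f.
Rounded to 3 significant figures: 624 mg.

624 mg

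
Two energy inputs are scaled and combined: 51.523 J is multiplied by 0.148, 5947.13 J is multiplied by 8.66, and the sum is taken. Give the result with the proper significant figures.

5.15 × 10⁴ J

51.523 × 0.148 = 7.625404 → 7.63 J (3 s.f., last digit at the 10^-2 place).
5947.13 × 8.66 = 51502.1458 → 5.15 × 10⁴ J (3 s.f., last digit at the 10^2 place).
Sum: 51509.771204 J; keep the coarser place, 10^2.
Result: 5.15 × 10⁴ J.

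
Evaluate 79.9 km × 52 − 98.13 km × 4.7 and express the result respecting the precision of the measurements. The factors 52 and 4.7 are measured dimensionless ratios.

3.7 × 10^3 km

79.9 × 52 = 4154.8 → 4.2 × 10^3 km (2 s.f., last digit at the 10^2 place).
98.13 × 4.7 = 461.211 → 4.6 × 10^2 km (2 s.f., last digit at the 10^1 place).
Difference: 3693.589 km; keep the coarser place, 10^2.
Result: 3.7 × 10^3 km.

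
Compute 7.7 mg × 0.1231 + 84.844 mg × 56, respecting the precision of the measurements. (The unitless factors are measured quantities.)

4.8 × 10^3 mg

7.7 × 0.1231 = 0.94787 → 0.95 mg (2 s.f., last digit at the 10^-2 place).
84.844 × 56 = 4751.264 → 4.8 × 10^3 mg (2 s.f., last digit at the 10^2 place).
Sum: 4752.21187 mg; keep the coarser place, 10^2.
Result: 4.8 × 10^3 mg.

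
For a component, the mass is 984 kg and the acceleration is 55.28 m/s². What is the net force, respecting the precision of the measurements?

net force = 984 kg × 55.28 m/s² = 54395.52 N.
984 has 3 significant figures; 55.28 has 4.
Division/multiplication keeps the fewest: 3 significant figures.
Rounded: 5.44 × 10⁴ N.

5.44 × 10⁴ N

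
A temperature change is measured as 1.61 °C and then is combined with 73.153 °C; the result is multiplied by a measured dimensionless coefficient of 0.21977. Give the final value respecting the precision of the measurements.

1.61 °C + 73.153 °C = 74.763 °C; the sum is limited to 2 decimal places (4 s.f.).
Carrying full precision, 74.763 × 0.21977 = 16.43066451 °C; 0.21977 has 5 s.f., so the result keeps min(4, 5) = 4 s.f.
Rounded to 4 significant figures: 16.43 °C.

16.43 °C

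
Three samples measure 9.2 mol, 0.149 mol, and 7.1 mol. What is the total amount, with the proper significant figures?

16.4 mol

9.2 mol + 0.149 mol + 7.1 mol = 16.449 mol.
Addition/subtraction keeps the fewest decimal places: 9.2 → 1 decimal place, 0.149 → 3 decimal places, 7.1 → 1 decimal place; limit is 1.
Rounded to 1 decimal place: 16.4 mol.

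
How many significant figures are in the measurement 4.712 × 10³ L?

4

4.712 × 10³: in scientific notation every digit of the coefficient is significant.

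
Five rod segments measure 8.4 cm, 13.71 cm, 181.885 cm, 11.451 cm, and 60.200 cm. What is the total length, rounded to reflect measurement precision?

8.4 cm + 13.71 cm + 181.885 cm + 11.451 cm + 60.200 cm = 275.646 cm.
Addition/subtraction keeps the fewest decimal places: 8.4 → 1 decimal place, 13.71 → 2 decimal places, 181.885 → 3 decimal places, 11.451 → 3 decimal places, 60.200 → 3 decimal places; limit is 1.
Rounded to 1 decimal place: 275.6 cm.

275.6 cm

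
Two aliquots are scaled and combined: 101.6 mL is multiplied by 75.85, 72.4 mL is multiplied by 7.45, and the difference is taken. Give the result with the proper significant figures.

7167 mL

101.6 × 75.85 = 7706.36 → 7706 mL (4 s.f., last digit at the 10^0 place).
72.4 × 7.45 = 539.38 → 539 mL (3 s.f., last digit at the 10^0 place).
Difference: 7166.98 mL; keep the coarser place, 10^0.
Result: 7167 mL.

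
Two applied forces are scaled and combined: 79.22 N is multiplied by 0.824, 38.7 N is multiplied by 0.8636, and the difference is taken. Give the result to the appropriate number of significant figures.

31.9 N

79.22 × 0.824 = 65.27728 → 65.3 N (3 s.f., last digit at the 10^-1 place).
38.7 × 0.8636 = 33.42132 → 33.4 N (3 s.f., last digit at the 10^-1 place).
Difference: 31.85596 N; keep the coarser place, 10^-1.
Result: 31.9 N.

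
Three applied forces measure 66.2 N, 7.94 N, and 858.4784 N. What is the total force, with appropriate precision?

66.2 N + 7.94 N + 858.4784 N = 932.6184 N.
Addition/subtraction keeps the fewest decimal places: 66.2 → 1 decimal place, 7.94 → 2 decimal places, 858.4784 → 4 decimal places; limit is 1.
Rounded to 1 decimal place: 932.6 N.

932.6 N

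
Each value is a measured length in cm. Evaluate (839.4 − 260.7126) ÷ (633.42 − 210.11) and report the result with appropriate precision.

1.367

839.4 − 260.7126 = 578.6874, limited to 1 d.p. → 4 s.f.; 633.42 − 210.11 = 423.31, limited to 2 d.p. → 5 s.f.
Carrying full precision, 578.6874 ÷ 423.31 = 1.36705345964…; keep min(4, 5) = 4 s.f.
Rounded to 4 significant figures: 1.367.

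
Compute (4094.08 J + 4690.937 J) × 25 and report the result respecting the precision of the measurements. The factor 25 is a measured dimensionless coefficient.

4094.08 J + 4690.937 J = 8785.017 J; the sum is limited to 2 decimal places (6 s.f.).
Carrying full precision, 8785.017 × 25 = 219625.425 J; 25 has 2 s.f., so the result keeps min(6, 2) = 2 s.f.
Rounded to 2 significant figures: 2.2 × 10⁵ J.

2.2 × 10⁵ J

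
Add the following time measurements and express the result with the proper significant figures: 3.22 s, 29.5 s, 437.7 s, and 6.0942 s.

3.22 s + 29.5 s + 437.7 s + 6.0942 s = 476.5142 s.
Addition/subtraction keeps the fewest decimal places: 3.22 → 2 decimal places, 29.5 → 1 decimal place, 437.7 → 1 decimal place, 6.0942 → 4 decimal places; limit is 1.
Rounded to 1 decimal place: 476.5 s.

476.5 s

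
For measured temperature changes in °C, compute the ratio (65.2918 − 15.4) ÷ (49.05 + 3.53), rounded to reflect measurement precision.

65.2918 − 15.4 = 49.8918, limited to 1 d.p. → 3 s.f.; 49.05 + 3.53 = 52.58, limited to 2 d.p. → 4 s.f.
Carrying full precision, 49.8918 ÷ 52.58 = 0.948874096615…; keep min(3, 4) = 3 s.f.
Rounded to 3 significant figures: 0.949.

0.949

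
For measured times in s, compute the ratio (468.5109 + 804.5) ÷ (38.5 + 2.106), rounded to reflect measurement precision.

468.5109 + 804.5 = 1273.0109, limited to 1 d.p. → 5 s.f.; 38.5 + 2.106 = 40.606, limited to 1 d.p. → 3 s.f.
Carrying full precision, 1273.0109 ÷ 40.606 = 31.3503152244…; keep min(5, 3) = 3 s.f.
Rounded to 3 significant figures: 31.4.

31.4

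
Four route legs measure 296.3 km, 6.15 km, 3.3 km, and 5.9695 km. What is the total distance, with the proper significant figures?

296.3 km + 6.15 km + 3.3 km + 5.9695 km = 311.7195 km.
Addition/subtraction keeps the fewest decimal places: 296.3 → 1 decimal place, 6.15 → 2 decimal places, 3.3 → 1 decimal place, 5.9695 → 4 decimal places; limit is 1.
Rounded to 1 decimal place: 311.7 km.

311.7 km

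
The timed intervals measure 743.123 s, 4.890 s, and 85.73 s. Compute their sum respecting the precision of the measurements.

743.123 s + 4.890 s + 85.73 s = 833.743 s.
Addition/subtraction keeps the fewest decimal places: 743.123 → 3 decimal places, 4.890 → 3 decimal places, 85.73 → 2 decimal places; limit is 2.
Rounded to 2 decimal places: 833.74 s.

833.74 s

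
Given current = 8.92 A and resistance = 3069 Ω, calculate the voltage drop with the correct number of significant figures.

2.74 × 10^4 V

voltage drop = 8.92 A × 3069 Ω = 27375.48 V.
8.92 has 3 significant figures; 3069 has 4.
Division/multiplication keeps the fewest: 3 significant figures.
Rounded: 2.74 × 10^4 V.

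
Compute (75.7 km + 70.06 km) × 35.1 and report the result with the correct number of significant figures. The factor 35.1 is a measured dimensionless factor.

75.7 km + 70.06 km = 145.76 km; the sum is limited to 1 decimal place (4 s.f.).
Carrying full precision, 145.76 × 35.1 = 5116.176 km; 35.1 has 3 s.f., so the result keeps min(4, 3) = 3 s.f.
Rounded to 3 significant figures: 5.12 × 10^3 km.

5.12 × 10^3 km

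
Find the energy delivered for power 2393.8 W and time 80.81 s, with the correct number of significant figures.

1.934 × 10⁵ J

energy delivered = 2393.8 W × 80.81 s = 193442.978 J.
2393.8 has 5 significant figures; 80.81 has 4.
Division/multiplication keeps the fewest: 4 significant figures.
Rounded: 1.934 × 10⁵ J.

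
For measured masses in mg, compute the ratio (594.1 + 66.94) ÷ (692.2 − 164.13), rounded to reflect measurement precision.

594.1 + 66.94 = 661.04, limited to 1 d.p. → 4 s.f.; 692.2 − 164.13 = 528.07, limited to 1 d.p. → 4 s.f.
Carrying full precision, 661.04 ÷ 528.07 = 1.25180373814…; keep min(4, 4) = 4 s.f.
Rounded to 4 significant figures: 1.252.

1.252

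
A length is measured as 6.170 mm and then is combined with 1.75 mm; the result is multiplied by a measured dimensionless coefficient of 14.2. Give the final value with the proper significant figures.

6.170 mm + 1.75 mm = 7.920 mm; the sum is limited to 2 decimal places (3 s.f.).
Carrying full precision, 7.920 × 14.2 = 112.464 mm; 14.2 has 3 s.f., so the result keeps min(3, 3) = 3 s.f.
Rounded to 3 significant figures: 112 mm.

112 mm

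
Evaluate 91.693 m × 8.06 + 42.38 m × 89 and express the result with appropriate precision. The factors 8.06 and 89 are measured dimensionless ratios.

91.693 × 8.06 = 739.04558 → 7.39 × 10^2 m (3 s.f., last digit at the 10^0 place).
42.38 × 89 = 3771.82 → 3.8 × 10^3 m (2 s.f., last digit at the 10^2 place).
Sum: 4510.86558 m; keep the coarser place, 10^2.
Result: 4.5 × 10^3 m.

4.5 × 10^3 m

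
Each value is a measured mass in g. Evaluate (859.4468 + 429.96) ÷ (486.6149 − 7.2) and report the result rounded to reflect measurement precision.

859.4468 + 429.96 = 1289.4068, limited to 2 d.p. → 6 s.f.; 486.6149 − 7.2 = 479.4149, limited to 1 d.p. → 4 s.f.
Carrying full precision, 1289.4068 ÷ 479.4149 = 2.68954260704…; keep min(6, 4) = 4 s.f.
Rounded to 4 significant figures: 2.690.

2.690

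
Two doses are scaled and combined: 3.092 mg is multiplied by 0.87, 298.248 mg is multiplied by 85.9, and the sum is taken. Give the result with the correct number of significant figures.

3.092 × 0.87 = 2.69004 → 2.7 mg (2 s.f., last digit at the 10^-1 place).
298.248 × 85.9 = 25619.5032 → 2.56 × 10⁴ mg (3 s.f., last digit at the 10^2 place).
Sum: 25622.19324 mg; keep the coarser place, 10^2.
Result: 2.56 × 10⁴ mg.

2.56 × 10⁴ mg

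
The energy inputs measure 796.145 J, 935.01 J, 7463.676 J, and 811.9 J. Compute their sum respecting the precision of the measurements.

796.145 J + 935.01 J + 7463.676 J + 811.9 J = 10006.731 J.
Addition/subtraction keeps the fewest decimal places: 796.145 → 3 decimal places, 935.01 → 2 decimal places, 7463.676 → 3 decimal places, 811.9 → 1 decimal place; limit is 1.
Rounded to 1 decimal place: 10006.7 J.

10006.7 J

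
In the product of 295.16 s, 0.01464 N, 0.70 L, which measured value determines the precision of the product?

295.16 s → 5 s.f.; 0.01464 N → 4 s.f.; 0.70 L → 2 s.f.
The fewest is 2 significant figures, from 0.70 L.

0.70 L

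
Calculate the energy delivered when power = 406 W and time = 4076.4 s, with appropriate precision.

1.66 × 10^6 J

energy delivered = 406 W × 4076.4 s = 1655018.4 J.
406 has 3 significant figures; 4076.4 has 5.
Division/multiplication keeps the fewest: 3 significant figures.
Rounded: 1.66 × 10^6 J.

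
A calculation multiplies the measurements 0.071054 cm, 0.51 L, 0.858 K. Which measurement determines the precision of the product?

0.51 L

0.071054 cm → 5 s.f.; 0.51 L → 2 s.f.; 0.858 K → 3 s.f.
The fewest is 2 significant figures, from 0.51 L.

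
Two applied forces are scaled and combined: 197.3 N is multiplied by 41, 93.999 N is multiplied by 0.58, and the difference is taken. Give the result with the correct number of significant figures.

8.0 × 10³ N

197.3 × 41 = 8089.3 → 8.1 × 10³ N (2 s.f., last digit at the 10^2 place).
93.999 × 0.58 = 54.51942 → 55 N (2 s.f., last digit at the 10^0 place).
Difference: 8034.78058 N; keep the coarser place, 10^2.
Result: 8.0 × 10³ N.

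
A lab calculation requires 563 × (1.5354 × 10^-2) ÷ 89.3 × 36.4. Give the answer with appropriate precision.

3.52

563 × (1.5354 × 10^-2) ÷ 89.3 × 36.4 = 3.52354527212…
Multiplication/division keeps the fewest significant figures: 563 → 3 s.f., 1.5354 × 10^-2 → 5 s.f., 89.3 → 3 s.f., 36.4 → 3 s.f.; limit is 3.
Rounded to 3 significant figures: 3.52.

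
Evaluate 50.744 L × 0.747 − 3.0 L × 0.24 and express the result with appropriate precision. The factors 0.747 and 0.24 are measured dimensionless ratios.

50.744 × 0.747 = 37.905768 → 37.9 L (3 s.f., last digit at the 10^-1 place).
3.0 × 0.24 = 0.72 → 0.72 L (2 s.f., last digit at the 10^-2 place).
Difference: 37.185768 L; keep the coarser place, 10^-1.
Result: 37.2 L.

37.2 L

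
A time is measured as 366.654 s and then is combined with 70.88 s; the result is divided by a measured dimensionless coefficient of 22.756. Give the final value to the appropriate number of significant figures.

19.227 s

366.654 s + 70.88 s = 437.534 s; the sum is limited to 2 decimal places (5 s.f.).
Carrying full precision, 437.534 ÷ 22.756 = 19.2271928283… s; 22.756 has 5 s.f., so the result keeps min(5, 5) = 5 s.f.
Rounded to 5 significant figures: 19.227 s.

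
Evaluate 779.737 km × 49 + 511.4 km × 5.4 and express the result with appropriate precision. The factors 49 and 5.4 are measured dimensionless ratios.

4.1 × 10⁴ km

779.737 × 49 = 38207.113 → 3.8 × 10⁴ km (2 s.f., last digit at the 10^3 place).
511.4 × 5.4 = 2761.56 → 2.8 × 10³ km (2 s.f., last digit at the 10^2 place).
Sum: 40968.673 km; keep the coarser place, 10^3.
Result: 4.1 × 10⁴ km.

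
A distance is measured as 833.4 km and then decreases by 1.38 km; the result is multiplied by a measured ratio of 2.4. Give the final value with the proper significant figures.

2.0 × 10^3 km

833.4 km − 1.38 km = 832.02 km; the difference is limited to 1 decimal place (4 s.f.).
Carrying full precision, 832.02 × 2.4 = 1996.848 km; 2.4 has 2 s.f., so the result keeps min(4, 2) = 2 s.f.
Rounded to 2 significant figures: 2.0 × 10^3 km.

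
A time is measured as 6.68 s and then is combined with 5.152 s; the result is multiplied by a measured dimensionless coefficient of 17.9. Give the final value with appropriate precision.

212 s

6.68 s + 5.152 s = 11.832 s; the sum is limited to 2 decimal places (4 s.f.).
Carrying full precision, 11.832 × 17.9 = 211.7928 s; 17.9 has 3 s.f., so the result keeps min(4, 3) = 3 s.f.
Rounded to 3 significant figures: 212 s.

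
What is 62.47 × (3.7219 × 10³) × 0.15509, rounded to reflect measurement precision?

62.47 × (3.7219 × 10³) × 0.15509 = 36059.5250534…
Multiplication/division keeps the fewest significant figures: 62.47 → 4 s.f., 3.7219 × 10³ → 5 s.f., 0.15509 → 5 s.f.; limit is 4.
Rounded to 4 significant figures: 3.606 × 10⁴.

3.606 × 10⁴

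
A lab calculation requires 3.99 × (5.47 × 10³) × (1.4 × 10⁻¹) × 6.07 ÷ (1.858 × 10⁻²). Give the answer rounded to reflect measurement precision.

1.0 × 10⁶

3.99 × (5.47 × 10³) × (1.4 × 10⁻¹) × 6.07 ÷ (1.858 × 10⁻²) = 998231.428418…
Multiplication/division keeps the fewest significant figures: 3.99 → 3 s.f., 5.47 × 10³ → 3 s.f., 1.4 × 10⁻¹ → 2 s.f., 6.07 → 3 s.f., 1.858 × 10⁻² → 4 s.f.; limit is 2.
Rounded to 2 significant figures: 1.0 × 10⁶.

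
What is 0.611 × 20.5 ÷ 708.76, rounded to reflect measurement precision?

0.611 × 20.5 ÷ 708.76 = 0.0176724137931…
Multiplication/division keeps the fewest significant figures: 0.611 → 3 s.f., 20.5 → 3 s.f., 708.76 → 5 s.f.; limit is 3.
Rounded to 3 significant figures: 0.0177.

0.0177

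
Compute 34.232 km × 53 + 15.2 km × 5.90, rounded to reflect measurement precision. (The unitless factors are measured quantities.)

1.9 × 10³ km

34.232 × 53 = 1814.296 → 1.8 × 10³ km (2 s.f., last digit at the 10^2 place).
15.2 × 5.90 = 89.68 → 89.7 km (3 s.f., last digit at the 10^-1 place).
Sum: 1903.976 km; keep the coarser place, 10^2.
Result: 1.9 × 10³ km.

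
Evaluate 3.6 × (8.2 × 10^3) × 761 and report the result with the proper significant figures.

3.6 × (8.2 × 10^3) × 761 = 22464720
Multiplication/division keeps the fewest significant figures: 3.6 → 2 s.f., 8.2 × 10^3 → 2 s.f., 761 → 3 s.f.; limit is 2.
Rounded to 2 significant figures: 2.2 × 10^7.

2.2 × 10^7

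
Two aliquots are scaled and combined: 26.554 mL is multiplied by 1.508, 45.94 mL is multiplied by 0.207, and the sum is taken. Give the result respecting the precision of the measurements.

49.55 mL

26.554 × 1.508 = 40.043432 → 40.04 mL (4 s.f., last digit at the 10^-2 place).
45.94 × 0.207 = 9.50958 → 9.51 mL (3 s.f., last digit at the 10^-2 place).
Sum: 49.553012 mL; keep the coarser place, 10^-2.
Result: 49.55 mL.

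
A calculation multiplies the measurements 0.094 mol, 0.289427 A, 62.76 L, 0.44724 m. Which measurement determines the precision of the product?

0.094 mol → 2 s.f.; 0.289427 A → 6 s.f.; 62.76 L → 4 s.f.; 0.44724 m → 5 s.f.
The fewest is 2 significant figures, from 0.094 mol.

0.094 mol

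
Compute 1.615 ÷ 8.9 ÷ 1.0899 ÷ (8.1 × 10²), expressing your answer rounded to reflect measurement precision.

2.1 × 10⁻⁴

1.615 ÷ 8.9 ÷ 1.0899 ÷ (8.1 × 10²) = 0.00020554686086…
Multiplication/division keeps the fewest significant figures: 1.615 → 4 s.f., 8.9 → 2 s.f., 1.0899 → 5 s.f., 8.1 × 10² → 2 s.f.; limit is 2.
Rounded to 2 significant figures: 2.1 × 10⁻⁴.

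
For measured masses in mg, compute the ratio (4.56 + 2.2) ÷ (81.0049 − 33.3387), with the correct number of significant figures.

4.56 + 2.2 = 6.76, limited to 1 d.p. → 2 s.f.; 81.0049 − 33.3387 = 47.6662, limited to 4 d.p. → 6 s.f.
Carrying full precision, 6.76 ÷ 47.6662 = 0.141819570262…; keep min(2, 6) = 2 s.f.
Rounded to 2 significant figures: 0.14.

0.14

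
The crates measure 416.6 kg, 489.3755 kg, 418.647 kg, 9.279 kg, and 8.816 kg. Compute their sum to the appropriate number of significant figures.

416.6 kg + 489.3755 kg + 418.647 kg + 9.279 kg + 8.816 kg = 1342.7175 kg.
Addition/subtraction keeps the fewest decimal places: 416.6 → 1 decimal place, 489.3755 → 4 decimal places, 418.647 → 3 decimal places, 9.279 → 3 decimal places, 8.816 → 3 decimal places; limit is 1.
Rounded to 1 decimal place: 1342.7 kg.

1342.7 kg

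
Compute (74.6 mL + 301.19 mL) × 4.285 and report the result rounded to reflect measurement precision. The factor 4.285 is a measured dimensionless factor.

1610. mL

74.6 mL + 301.19 mL = 375.79 mL; the sum is limited to 1 decimal place (4 s.f.).
Carrying full precision, 375.79 × 4.285 = 1610.26015 mL; 4.285 has 4 s.f., so the result keeps min(4, 4) = 4 s.f.
Rounded to 4 significant figures: 1610. mL.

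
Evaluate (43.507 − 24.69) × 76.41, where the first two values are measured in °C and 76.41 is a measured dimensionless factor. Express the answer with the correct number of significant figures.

1438 °C

43.507 °C − 24.69 °C = 18.817 °C; the difference is limited to 2 decimal places (4 s.f.).
Carrying full precision, 18.817 × 76.41 = 1437.80697 °C; 76.41 has 4 s.f., so the result keeps min(4, 4) = 4 s.f.
Rounded to 4 significant figures: 1438 °C.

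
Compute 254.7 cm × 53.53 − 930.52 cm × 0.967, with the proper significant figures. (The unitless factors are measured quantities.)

1.273 × 10⁴ cm

254.7 × 53.53 = 13634.091 → 1.363 × 10⁴ cm (4 s.f., last digit at the 10^1 place).
930.52 × 0.967 = 899.81284 → 9.00 × 10² cm (3 s.f., last digit at the 10^0 place).
Difference: 12734.27816 cm; keep the coarser place, 10^1.
Result: 1.273 × 10⁴ cm.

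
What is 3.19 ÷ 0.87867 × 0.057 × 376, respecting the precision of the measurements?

78

3.19 ÷ 0.87867 × 0.057 × 376 = 77.8085970842…
Multiplication/division keeps the fewest significant figures: 3.19 → 3 s.f., 0.87867 → 5 s.f., 0.057 → 2 s.f., 376 → 3 s.f.; limit is 2.
Rounded to 2 significant figures: 78.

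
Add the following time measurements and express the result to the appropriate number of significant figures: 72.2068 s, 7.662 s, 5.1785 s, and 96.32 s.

1.8137 × 10² s

72.2068 s + 7.662 s + 5.1785 s + 96.32 s = 181.3673 s.
Addition/subtraction keeps the fewest decimal places: 72.2068 → 4 decimal places, 7.662 → 3 decimal places, 5.1785 → 4 decimal places, 96.32 → 2 decimal places; limit is 2.
Rounded to 2 decimal places: 1.8137 × 10² s.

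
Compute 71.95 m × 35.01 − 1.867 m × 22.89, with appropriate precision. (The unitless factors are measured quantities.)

2.476 × 10³ m

71.95 × 35.01 = 2518.9695 → 2519 m (4 s.f., last digit at the 10^0 place).
1.867 × 22.89 = 42.73563 → 42.74 m (4 s.f., last digit at the 10^-2 place).
Difference: 2476.23387 m; keep the coarser place, 10^0.
Result: 2.476 × 10³ m.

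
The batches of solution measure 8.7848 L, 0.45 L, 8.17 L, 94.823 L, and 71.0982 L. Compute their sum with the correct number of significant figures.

8.7848 L + 0.45 L + 8.17 L + 94.823 L + 71.0982 L = 183.3260 L.
Addition/subtraction keeps the fewest decimal places: 8.7848 → 4 decimal places, 0.45 → 2 decimal places, 8.17 → 2 decimal places, 94.823 → 3 decimal places, 71.0982 → 4 decimal places; limit is 2.
Rounded to 2 decimal places: 183.33 L.

183.33 L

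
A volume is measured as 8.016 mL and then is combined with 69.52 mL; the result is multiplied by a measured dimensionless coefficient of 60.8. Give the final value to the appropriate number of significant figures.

8.016 mL + 69.52 mL = 77.536 mL; the sum is limited to 2 decimal places (4 s.f.).
Carrying full precision, 77.536 × 60.8 = 4714.1888 mL; 60.8 has 3 s.f., so the result keeps min(4, 3) = 3 s.f.
Rounded to 3 significant figures: 4.71 × 10^3 mL.

4.71 × 10^3 mL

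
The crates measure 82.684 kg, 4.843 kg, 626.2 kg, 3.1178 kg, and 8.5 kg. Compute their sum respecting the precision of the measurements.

725.3 kg

82.684 kg + 4.843 kg + 626.2 kg + 3.1178 kg + 8.5 kg = 725.3448 kg.
Addition/subtraction keeps the fewest decimal places: 82.684 → 3 decimal places, 4.843 → 3 decimal places, 626.2 → 1 decimal place, 3.1178 → 4 decimal places, 8.5 → 1 decimal place; limit is 1.
Rounded to 1 decimal place: 725.3 kg.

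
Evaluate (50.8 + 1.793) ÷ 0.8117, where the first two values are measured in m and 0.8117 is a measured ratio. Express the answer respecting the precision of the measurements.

50.8 m + 1.793 m = 52.593 m; the sum is limited to 1 decimal place (3 s.f.).
Carrying full precision, 52.593 ÷ 0.8117 = 64.7936429715… m; 0.8117 has 4 s.f., so the result keeps min(3, 4) = 3 s.f.
Rounded to 3 significant figures: 64.8 m.

64.8 m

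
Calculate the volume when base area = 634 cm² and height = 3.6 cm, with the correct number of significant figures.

2.3 × 10³ cm³

volume = 634 cm² × 3.6 cm = 2282.4 cm³.
634 has 3 significant figures; 3.6 has 2.
Division/multiplication keeps the fewest: 2 significant figures.
Rounded: 2.3 × 10³ cm³.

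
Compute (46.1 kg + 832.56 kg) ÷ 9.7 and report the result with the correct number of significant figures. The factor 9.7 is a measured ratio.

91 kg

46.1 kg + 832.56 kg = 878.66 kg; the sum is limited to 1 decimal place (4 s.f.).
Carrying full precision, 878.66 ÷ 9.7 = 90.5835051546… kg; 9.7 has 2 s.f., so the result keeps min(4, 2) = 2 s.f.
Rounded to 2 significant figures: 91 kg.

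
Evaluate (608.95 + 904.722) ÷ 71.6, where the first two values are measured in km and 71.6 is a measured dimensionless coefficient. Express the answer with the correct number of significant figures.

21.1 km

608.95 km + 904.722 km = 1513.672 km; the sum is limited to 2 decimal places (6 s.f.).
Carrying full precision, 1513.672 ÷ 71.6 = 21.1406703911… km; 71.6 has 3 s.f., so the result keeps min(6, 3) = 3 s.f.
Rounded to 3 significant figures: 21.1 km.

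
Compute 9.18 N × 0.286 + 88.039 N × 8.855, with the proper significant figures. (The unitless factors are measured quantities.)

782.2 N

9.18 × 0.286 = 2.62548 → 2.63 N (3 s.f., last digit at the 10^-2 place).
88.039 × 8.855 = 779.585345 → 779.6 N (4 s.f., last digit at the 10^-1 place).
Sum: 782.210825 N; keep the coarser place, 10^-1.
Result: 782.2 N.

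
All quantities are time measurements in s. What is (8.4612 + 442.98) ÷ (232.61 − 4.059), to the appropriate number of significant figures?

1.9752

8.4612 + 442.98 = 451.4412, limited to 2 d.p. → 5 s.f.; 232.61 − 4.059 = 228.551, limited to 2 d.p. → 5 s.f.
Carrying full precision, 451.4412 ÷ 228.551 = 1.97523178634…; keep min(5, 5) = 5 s.f.
Rounded to 5 significant figures: 1.9752.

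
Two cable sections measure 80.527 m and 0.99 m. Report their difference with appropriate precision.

80.527 m − 0.99 m = 79.537 m.
Addition/subtraction keeps the fewest decimal places: 80.527 → 3 decimal places, 0.99 → 2 decimal places; limit is 2.
Rounded to 2 decimal places: 79.54 m.

79.54 m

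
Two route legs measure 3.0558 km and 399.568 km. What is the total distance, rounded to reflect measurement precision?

3.0558 km + 399.568 km = 402.6238 km.
Addition/subtraction keeps the fewest decimal places: 3.0558 → 4 decimal places, 399.568 → 3 decimal places; limit is 3.
Rounded to 3 decimal places: 402.624 km.

402.624 km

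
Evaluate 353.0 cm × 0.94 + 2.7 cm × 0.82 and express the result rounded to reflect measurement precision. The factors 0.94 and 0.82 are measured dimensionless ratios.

3.3 × 10² cm

353.0 × 0.94 = 331.82 → 3.3 × 10² cm (2 s.f., last digit at the 10^1 place).
2.7 × 0.82 = 2.214 → 2.2 cm (2 s.f., last digit at the 10^-1 place).
Sum: 334.034 cm; keep the coarser place, 10^1.
Result: 3.3 × 10² cm.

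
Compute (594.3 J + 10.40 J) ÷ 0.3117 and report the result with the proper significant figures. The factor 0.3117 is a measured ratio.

594.3 J + 10.40 J = 604.70 J; the sum is limited to 1 decimal place (4 s.f.).
Carrying full precision, 604.70 ÷ 0.3117 = 1940.00641643… J; 0.3117 has 4 s.f., so the result keeps min(4, 4) = 4 s.f.
Rounded to 4 significant figures: 1.940 × 10³ J.

1.940 × 10³ J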